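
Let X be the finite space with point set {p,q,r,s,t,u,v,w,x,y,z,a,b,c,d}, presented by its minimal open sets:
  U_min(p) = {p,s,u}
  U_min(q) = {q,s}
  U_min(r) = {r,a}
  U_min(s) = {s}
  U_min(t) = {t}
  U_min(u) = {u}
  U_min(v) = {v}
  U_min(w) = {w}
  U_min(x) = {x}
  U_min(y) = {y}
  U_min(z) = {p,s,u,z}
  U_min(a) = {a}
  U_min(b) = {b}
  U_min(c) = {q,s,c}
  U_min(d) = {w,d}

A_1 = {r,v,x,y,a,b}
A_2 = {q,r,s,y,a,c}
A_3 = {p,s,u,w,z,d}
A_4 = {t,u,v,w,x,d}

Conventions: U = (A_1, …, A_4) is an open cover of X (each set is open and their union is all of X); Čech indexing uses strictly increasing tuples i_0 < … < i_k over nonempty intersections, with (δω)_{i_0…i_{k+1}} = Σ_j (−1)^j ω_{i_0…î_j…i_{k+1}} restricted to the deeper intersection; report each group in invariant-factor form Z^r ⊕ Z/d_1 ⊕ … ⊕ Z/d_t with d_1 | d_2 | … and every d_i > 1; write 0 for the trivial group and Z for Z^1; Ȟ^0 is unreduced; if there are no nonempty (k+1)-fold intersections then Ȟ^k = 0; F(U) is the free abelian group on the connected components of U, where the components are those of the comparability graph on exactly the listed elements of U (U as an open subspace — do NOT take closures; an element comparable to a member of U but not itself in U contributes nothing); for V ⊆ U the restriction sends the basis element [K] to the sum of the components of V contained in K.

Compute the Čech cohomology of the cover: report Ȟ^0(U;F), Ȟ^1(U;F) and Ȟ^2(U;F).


Ȟ^0 = Z^8, Ȟ^1 = 0 and Ȟ^2 = 0

intersection data:
  A12={r,y,a} A14={v,x} A23={s} A34={u,w,d}
components per intersection:
  A1: {r,a} {v} {x} {y} {b}
  A2: {q,s,c} {r,a} {y}
  A3: {p,s,u,z} {w,d}
  A4: {t} {u} {v} {w,d} {x}
  A12: {r,a} {y}
  A14: {v} {x}
  A23: {s}
  A34: {u} {w,d}
C dims 15,7; δ0: rk 7, SNF 1^7
Ȟ^0 = (15 − 7) − 0 = 8, so Ȟ^0 ≅ Z^8
Ȟ^1 = (7 − 0) − 7 = 0, so Ȟ^1 ≅ 0
Ȟ^2 = (0 − 0) − 0 = 0, so Ȟ^2 ≅ 0


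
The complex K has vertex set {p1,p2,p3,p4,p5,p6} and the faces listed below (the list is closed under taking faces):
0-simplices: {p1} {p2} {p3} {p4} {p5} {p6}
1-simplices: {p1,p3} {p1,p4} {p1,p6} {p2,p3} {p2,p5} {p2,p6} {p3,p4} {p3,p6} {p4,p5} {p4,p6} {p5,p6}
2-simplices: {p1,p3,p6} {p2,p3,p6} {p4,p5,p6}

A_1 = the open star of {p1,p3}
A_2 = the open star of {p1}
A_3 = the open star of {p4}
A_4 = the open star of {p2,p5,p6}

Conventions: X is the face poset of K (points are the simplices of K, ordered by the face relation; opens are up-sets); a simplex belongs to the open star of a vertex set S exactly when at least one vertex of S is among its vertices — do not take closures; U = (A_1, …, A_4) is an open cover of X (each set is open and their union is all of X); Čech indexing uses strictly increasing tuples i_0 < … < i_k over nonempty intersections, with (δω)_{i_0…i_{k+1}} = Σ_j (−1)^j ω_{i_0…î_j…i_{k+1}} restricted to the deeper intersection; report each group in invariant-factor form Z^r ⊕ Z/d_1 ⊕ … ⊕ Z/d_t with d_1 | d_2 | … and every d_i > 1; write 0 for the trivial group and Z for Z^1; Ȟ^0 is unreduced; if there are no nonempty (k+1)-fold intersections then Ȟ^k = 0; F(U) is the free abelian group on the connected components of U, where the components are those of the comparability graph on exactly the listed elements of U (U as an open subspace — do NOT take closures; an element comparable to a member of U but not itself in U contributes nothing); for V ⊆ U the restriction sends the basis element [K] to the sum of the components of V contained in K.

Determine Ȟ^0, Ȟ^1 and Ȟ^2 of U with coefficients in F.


Ȟ^0 = Z; Ȟ^1 = Z^2; Ȟ^2 = 0

cover nerve:
  A1={{p1},{p3},{p1,p3},{p1,p4},{p1,p6},{p2,p3},{p3,p4},{p3,p6},{p1,p3,p6},{p2,p3,p6}} A2={{p1},{p1,p3},{p1,p4},{p1,p6},{p1,p3,p6}} A3={{p4},{p1,p4},{p3,p4},{p4,p5},{p4,p6},{p4,p5,p6}} A4={{p2},{p5},{p6},{p1,p6},{p2,p3},{p2,p5},{p2,p6},{p3,p6},{p4,p5},{p4,p6},{p5,p6},{p1,p3,p6},{p2,p3,p6},{p4,p5,p6}}
  A12={{p1},{p1,p3},{p1,p4},{p1,p6},{p1,p3,p6}} A13={{p1,p4},{p3,p4}} A14={{p1,p6},{p2,p3},{p3,p6},{p1,p3,p6},{p2,p3,p6}} A23={{p1,p4}} A24={{p1,p6},{p1,p3,p6}} A34={{p4,p5},{p4,p6},{p4,p5,p6}}
  A123={{p1,p4}} A124={{p1,p6},{p1,p3,p6}}
components per intersection:
  A1: {{p1},{p3},{p1,p3},{p1,p4},{p1,p6},{p2,p3},{p3,p4},{p3,p6},{p1,p3,p6},{p2,p3,p6}}
  A2: {{p1},{p1,p3},{p1,p4},{p1,p6},{p1,p3,p6}}
  A3: {{p4},{p1,p4},{p3,p4},{p4,p5},{p4,p6},{p4,p5,p6}}
  A4: {{p2},{p5},{p6},{p1,p6},{p2,p3},{p2,p5},{p2,p6},{p3,p6},{p4,p5},{p4,p6},{p5,p6},{p1,p3,p6},{p2,p3,p6},{p4,p5,p6}}
  A12: {{p1},{p1,p3},{p1,p4},{p1,p6},{p1,p3,p6}}
  A13: {{p1,p4}} {{p3,p4}}
  A14: {{p1,p6},{p2,p3},{p3,p6},{p1,p3,p6},{p2,p3,p6}}
  A23: {{p1,p4}}
  A24: {{p1,p6},{p1,p3,p6}}
  A34: {{p4,p5},{p4,p6},{p4,p5,p6}}
  A123: {{p1,p4}}
  A124: {{p1,p6},{p1,p3,p6}}
C dims 4,7,2; δ0: rk 3, SNF 1^3; δ1: rk 2, SNF 1^2
Ȟ^0: (4−3)−0=1 ⇒ Z
Ȟ^1: (7−2)−3=2 ⇒ Z^2
Ȟ^2: (2−0)−2=0 ⇒ 0


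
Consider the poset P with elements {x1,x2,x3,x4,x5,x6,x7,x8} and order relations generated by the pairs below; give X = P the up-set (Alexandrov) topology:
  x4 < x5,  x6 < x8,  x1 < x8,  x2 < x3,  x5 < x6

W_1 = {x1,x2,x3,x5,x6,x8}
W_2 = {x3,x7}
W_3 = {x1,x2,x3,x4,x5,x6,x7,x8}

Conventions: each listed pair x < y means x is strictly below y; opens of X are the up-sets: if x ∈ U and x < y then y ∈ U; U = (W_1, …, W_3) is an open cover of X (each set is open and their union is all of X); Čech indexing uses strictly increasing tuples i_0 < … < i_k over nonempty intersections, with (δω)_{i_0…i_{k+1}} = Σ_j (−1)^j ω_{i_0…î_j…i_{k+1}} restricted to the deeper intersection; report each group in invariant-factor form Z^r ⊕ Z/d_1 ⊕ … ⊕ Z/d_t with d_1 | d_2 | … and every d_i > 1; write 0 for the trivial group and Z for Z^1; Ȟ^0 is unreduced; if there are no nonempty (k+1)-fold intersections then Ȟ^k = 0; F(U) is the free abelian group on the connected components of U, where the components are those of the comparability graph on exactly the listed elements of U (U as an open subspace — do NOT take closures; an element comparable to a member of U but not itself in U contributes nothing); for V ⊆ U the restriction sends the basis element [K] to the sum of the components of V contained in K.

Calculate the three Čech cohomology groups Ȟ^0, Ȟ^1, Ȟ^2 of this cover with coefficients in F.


intersection data:
  W12={x3} W13={x1,x2,x3,x5,x6,x8} W23={x3,x7}
  W123={x3}
components per intersection:
  W1: {x1,x5,x6,x8} {x2,x3}
  W2: {x3} {x7}
  W3: {x1,x4,x5,x6,x8} {x2,x3} {x7}
  W12: {x3}
  W13: {x1,x5,x6,x8} {x2,x3}
  W23: {x3} {x7}
  W123: {x3}
C dims 7,5,1; δ0: rk 4, SNF 1^4; δ1: rk 1, SNF 1^1
Ȟ^0 = (7 − 4) − 0 = 3, so Ȟ^0 ≅ Z^3
Ȟ^1 = (5 − 1) − 4 = 0, so Ȟ^1 ≅ 0
Ȟ^2 = (1 − 0) − 1 = 0, so Ȟ^2 ≅ 0

Ȟ^0 = Z^3, Ȟ^1 = 0, Ȟ^2 = 0


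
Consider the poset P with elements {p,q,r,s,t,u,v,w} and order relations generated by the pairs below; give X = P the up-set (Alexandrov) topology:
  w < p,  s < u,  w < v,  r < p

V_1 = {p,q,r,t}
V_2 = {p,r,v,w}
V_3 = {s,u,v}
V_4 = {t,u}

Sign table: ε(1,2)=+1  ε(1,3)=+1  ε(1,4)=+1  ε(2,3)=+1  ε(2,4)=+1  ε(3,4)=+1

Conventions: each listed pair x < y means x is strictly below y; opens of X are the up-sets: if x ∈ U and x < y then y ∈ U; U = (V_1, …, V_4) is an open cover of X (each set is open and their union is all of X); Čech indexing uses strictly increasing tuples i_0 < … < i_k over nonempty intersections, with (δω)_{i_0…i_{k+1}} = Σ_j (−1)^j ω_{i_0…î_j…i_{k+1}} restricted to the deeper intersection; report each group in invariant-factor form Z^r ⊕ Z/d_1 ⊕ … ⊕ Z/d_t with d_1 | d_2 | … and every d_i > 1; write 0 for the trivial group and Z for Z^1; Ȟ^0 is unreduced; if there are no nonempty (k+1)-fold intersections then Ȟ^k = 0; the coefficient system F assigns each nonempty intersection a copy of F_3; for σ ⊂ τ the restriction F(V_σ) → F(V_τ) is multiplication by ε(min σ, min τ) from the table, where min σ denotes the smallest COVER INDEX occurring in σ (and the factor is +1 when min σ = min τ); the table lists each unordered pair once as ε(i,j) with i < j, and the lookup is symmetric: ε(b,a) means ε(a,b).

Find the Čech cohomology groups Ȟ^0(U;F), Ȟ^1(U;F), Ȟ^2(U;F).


nerve of the cover:
  V12={p,r} V14={t} V23={v} V34={u}
C dims 4,4; δ0: rk_F3 3
Ȟ^0 = (4 − 3) − 0 = 1, so Ȟ^0 ≅ Z/3
Ȟ^1 = (4 − 0) − 3 = 1, so Ȟ^1 ≅ Z/3
Ȟ^2 = (0 − 0) − 0 = 0, so Ȟ^2 ≅ 0

Ȟ^0(U;F) ≅ Z/3; Ȟ^1(U;F) ≅ Z/3; Ȟ^2(U;F) ≅ 0


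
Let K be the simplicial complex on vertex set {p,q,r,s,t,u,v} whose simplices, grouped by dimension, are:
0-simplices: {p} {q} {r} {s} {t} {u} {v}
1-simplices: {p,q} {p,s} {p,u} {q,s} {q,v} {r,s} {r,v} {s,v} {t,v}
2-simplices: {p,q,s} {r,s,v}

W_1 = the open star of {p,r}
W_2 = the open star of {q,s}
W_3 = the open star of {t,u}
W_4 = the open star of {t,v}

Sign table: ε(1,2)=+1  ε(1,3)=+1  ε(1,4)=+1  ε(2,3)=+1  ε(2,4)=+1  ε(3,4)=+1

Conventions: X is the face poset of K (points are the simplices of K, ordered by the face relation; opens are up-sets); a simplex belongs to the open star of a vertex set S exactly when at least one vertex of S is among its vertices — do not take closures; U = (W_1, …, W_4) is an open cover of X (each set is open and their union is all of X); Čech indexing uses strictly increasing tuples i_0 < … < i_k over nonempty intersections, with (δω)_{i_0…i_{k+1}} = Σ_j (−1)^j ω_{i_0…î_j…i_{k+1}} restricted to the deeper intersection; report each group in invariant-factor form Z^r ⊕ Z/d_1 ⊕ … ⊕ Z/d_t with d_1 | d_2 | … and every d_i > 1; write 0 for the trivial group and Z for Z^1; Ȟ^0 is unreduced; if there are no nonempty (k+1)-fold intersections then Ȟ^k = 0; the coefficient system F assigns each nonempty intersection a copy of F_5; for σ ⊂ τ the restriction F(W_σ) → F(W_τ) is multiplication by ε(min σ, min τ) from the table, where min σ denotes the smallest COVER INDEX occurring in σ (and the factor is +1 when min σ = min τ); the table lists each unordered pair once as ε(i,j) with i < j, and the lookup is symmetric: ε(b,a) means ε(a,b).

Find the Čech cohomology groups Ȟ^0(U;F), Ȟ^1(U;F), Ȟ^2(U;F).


Ȟ^0 = Z/5; Ȟ^1 = Z/5; Ȟ^2 = 0

nonempty overlaps:
  W1={{p},{r},{p,q},{p,s},{p,u},{r,s},{r,v},{p,q,s},{r,s,v}} W2={{q},{s},{p,q},{p,s},{q,s},{q,v},{r,s},{s,v},{p,q,s},{r,s,v}} W3={{t},{u},{p,u},{t,v}} W4={{t},{v},{q,v},{r,v},{s,v},{t,v},{r,s,v}}
  W12={{p,q},{p,s},{r,s},{p,q,s},{r,s,v}} W13={{p,u}} W14={{r,v},{r,s,v}} W24={{q,v},{s,v},{r,s,v}} W34={{t},{t,v}}
  W124={{r,s,v}}
C dims 4,5,1; δ0: rk_F5 3; δ1: rk_F5 1
degree 0: 4−3−0 = 1 → Ȟ^0 ≅ Z/5
degree 1: 5−1−3 = 1 → Ȟ^1 ≅ Z/5
degree 2: 1−0−1 = 0 → Ȟ^2 ≅ 0


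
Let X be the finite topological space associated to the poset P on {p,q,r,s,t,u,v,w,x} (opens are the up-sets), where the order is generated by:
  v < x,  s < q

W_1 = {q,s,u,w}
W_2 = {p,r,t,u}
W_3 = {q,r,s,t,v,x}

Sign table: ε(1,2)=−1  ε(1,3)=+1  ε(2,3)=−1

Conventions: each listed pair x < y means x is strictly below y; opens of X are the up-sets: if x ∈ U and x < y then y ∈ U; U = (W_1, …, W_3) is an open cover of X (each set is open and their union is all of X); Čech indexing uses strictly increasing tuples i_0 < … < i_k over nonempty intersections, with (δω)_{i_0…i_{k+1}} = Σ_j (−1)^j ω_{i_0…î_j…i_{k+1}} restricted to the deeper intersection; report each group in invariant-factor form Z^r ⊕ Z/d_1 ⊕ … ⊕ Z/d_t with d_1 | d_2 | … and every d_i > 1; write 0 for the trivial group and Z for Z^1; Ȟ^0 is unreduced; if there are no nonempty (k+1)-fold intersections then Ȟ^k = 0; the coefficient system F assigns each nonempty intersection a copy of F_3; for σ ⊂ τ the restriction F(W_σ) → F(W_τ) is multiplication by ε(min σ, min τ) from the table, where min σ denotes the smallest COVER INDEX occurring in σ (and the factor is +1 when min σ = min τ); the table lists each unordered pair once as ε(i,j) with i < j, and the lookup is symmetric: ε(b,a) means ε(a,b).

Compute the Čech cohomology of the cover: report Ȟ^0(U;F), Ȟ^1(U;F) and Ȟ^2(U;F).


Ȟ^0 = Z/3,  Ȟ^1 = Z/3,  Ȟ^2 = 0

intersection data:
  W12={u} W13={q,s} W23={r,t}
C dims 3,3; δ0: rk_F3 2
Ȟ^0 = (3 − 2) − 0 = 1, so Ȟ^0 ≅ Z/3
Ȟ^1 = (3 − 0) − 2 = 1, so Ȟ^1 ≅ Z/3
Ȟ^2 = (0 − 0) − 0 = 0, so Ȟ^2 ≅ 0


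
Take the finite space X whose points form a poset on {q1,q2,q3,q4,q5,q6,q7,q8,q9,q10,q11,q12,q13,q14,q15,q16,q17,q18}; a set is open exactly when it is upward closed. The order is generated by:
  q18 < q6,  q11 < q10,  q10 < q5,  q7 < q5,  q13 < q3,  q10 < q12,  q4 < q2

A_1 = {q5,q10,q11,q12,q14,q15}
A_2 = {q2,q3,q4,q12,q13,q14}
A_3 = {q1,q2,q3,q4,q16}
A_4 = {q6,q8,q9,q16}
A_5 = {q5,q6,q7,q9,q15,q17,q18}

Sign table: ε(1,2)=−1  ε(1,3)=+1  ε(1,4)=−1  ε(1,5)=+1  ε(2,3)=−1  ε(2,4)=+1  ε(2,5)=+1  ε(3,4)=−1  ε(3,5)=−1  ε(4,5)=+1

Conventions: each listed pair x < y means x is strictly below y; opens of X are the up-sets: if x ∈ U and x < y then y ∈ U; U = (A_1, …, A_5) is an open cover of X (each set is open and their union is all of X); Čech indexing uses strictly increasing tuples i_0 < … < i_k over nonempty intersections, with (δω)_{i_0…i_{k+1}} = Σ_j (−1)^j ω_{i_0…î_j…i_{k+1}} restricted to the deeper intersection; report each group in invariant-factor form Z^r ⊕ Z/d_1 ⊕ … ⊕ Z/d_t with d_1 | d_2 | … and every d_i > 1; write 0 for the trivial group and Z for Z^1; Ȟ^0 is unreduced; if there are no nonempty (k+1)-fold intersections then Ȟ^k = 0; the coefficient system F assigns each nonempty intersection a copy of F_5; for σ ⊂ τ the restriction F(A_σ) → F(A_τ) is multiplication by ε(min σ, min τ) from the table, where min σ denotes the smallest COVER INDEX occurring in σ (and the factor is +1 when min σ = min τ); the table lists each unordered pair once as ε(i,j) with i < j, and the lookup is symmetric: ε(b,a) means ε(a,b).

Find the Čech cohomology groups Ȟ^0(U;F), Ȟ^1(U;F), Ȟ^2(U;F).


Ȟ^0 = 0; Ȟ^1 = 0; Ȟ^2 = 0

cover nerve:
  A12={q12,q14} A15={q5,q15} A23={q2,q3,q4} A34={q16} A45={q6,q9}
C dims 5,5; δ0: rk_F5 5
Ȟ^0: (5−5)−0=0 ⇒ 0
Ȟ^1: (5−0)−5=0 ⇒ 0
Ȟ^2: (0−0)−0=0 ⇒ 0


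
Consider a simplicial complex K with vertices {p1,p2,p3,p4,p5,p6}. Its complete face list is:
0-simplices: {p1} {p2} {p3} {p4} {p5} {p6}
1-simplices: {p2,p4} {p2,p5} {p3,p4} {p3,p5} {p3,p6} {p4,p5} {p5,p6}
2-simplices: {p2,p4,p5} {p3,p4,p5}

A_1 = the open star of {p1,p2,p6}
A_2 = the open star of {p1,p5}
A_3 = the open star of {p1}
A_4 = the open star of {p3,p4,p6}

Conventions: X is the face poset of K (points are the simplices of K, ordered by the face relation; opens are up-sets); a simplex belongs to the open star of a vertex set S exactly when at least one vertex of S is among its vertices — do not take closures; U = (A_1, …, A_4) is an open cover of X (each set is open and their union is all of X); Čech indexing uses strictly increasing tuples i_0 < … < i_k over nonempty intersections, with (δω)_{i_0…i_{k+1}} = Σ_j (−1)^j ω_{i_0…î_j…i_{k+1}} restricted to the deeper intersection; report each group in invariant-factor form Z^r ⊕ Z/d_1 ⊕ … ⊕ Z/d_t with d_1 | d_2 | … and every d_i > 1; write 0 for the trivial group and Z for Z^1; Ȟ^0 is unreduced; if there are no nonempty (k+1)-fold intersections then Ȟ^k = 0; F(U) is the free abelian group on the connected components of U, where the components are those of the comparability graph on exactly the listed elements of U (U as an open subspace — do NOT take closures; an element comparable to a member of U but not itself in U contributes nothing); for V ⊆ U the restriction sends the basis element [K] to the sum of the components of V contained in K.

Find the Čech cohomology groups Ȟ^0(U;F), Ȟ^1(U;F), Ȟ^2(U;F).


Ȟ^0 ≅ Z^2, Ȟ^1 ≅ Z and Ȟ^2 ≅ 0

nonempty overlaps:
  A1={{p1},{p2},{p6},{p2,p4},{p2,p5},{p3,p6},{p5,p6},{p2,p4,p5}} A2={{p1},{p5},{p2,p5},{p3,p5},{p4,p5},{p5,p6},{p2,p4,p5},{p3,p4,p5}} A3={{p1}} A4={{p3},{p4},{p6},{p2,p4},{p3,p4},{p3,p5},{p3,p6},{p4,p5},{p5,p6},{p2,p4,p5},{p3,p4,p5}}
  A12={{p1},{p2,p5},{p5,p6},{p2,p4,p5}} A13={{p1}} A14={{p6},{p2,p4},{p3,p6},{p5,p6},{p2,p4,p5}} A23={{p1}} A24={{p3,p5},{p4,p5},{p5,p6},{p2,p4,p5},{p3,p4,p5}}
  A123={{p1}} A124={{p5,p6},{p2,p4,p5}}
components per intersection:
  A1: {{p1}} {{p2},{p2,p4},{p2,p5},{p2,p4,p5}} {{p6},{p3,p6},{p5,p6}}
  A2: {{p1}} {{p5},{p2,p5},{p3,p5},{p4,p5},{p5,p6},{p2,p4,p5},{p3,p4,p5}}
  A3: {{p1}}
  A4: {{p3},{p4},{p6},{p2,p4},{p3,p4},{p3,p5},{p3,p6},{p4,p5},{p5,p6},{p2,p4,p5},{p3,p4,p5}}
  A12: {{p1}} {{p2,p5},{p2,p4,p5}} {{p5,p6}}
  A13: {{p1}}
  A14: {{p6},{p3,p6},{p5,p6}} {{p2,p4},{p2,p4,p5}}
  A23: {{p1}}
  A24: {{p3,p5},{p4,p5},{p2,p4,p5},{p3,p4,p5}} {{p5,p6}}
  A123: {{p1}}
  A124: {{p5,p6}} {{p2,p4,p5}}
C dims 7,9,3; δ0: rk 5, SNF 1^5; δ1: rk 3, SNF 1^3
degree 0: 7−5−0 = 2 → Ȟ^0 ≅ Z^2
degree 1: 9−3−5 = 1 → Ȟ^1 ≅ Z
degree 2: 3−0−3 = 0 → Ȟ^2 ≅ 0


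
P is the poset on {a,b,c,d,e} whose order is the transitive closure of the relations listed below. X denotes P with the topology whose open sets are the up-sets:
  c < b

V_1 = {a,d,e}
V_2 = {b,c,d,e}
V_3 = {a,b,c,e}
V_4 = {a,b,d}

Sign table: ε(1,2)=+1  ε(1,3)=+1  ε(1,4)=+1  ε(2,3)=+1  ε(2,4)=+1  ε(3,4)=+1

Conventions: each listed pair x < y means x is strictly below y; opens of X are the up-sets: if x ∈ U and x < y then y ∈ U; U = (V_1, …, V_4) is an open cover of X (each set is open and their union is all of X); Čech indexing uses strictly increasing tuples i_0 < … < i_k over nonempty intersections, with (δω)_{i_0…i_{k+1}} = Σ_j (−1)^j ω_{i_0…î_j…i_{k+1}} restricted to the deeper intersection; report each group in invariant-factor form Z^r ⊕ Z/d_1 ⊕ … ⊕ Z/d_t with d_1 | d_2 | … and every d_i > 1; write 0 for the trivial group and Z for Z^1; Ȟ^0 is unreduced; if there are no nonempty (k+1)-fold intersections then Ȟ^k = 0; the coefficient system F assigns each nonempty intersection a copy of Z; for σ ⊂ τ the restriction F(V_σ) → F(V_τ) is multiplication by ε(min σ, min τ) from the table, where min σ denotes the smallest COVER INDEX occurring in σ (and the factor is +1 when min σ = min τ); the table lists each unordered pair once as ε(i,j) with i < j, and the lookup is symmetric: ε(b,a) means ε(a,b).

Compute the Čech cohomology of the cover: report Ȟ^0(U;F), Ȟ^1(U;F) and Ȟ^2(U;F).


nonempty overlaps:
  V12={d,e} V13={a,e} V14={a,d} V23={b,c,e} V24={b,d} V34={a,b}
  V123={e} V124={d} V134={a} V234={b}
C dims 4,6,4; δ0: rk 3, SNF 1^3; δ1: rk 3, SNF 1^3
degree 0: 4−3−0 = 1 → Ȟ^0 ≅ Z
degree 1: 6−3−3 = 0 → Ȟ^1 ≅ 0
degree 2: 4−0−3 = 1 → Ȟ^2 ≅ Z

Ȟ^0 = Z; Ȟ^1 = 0; Ȟ^2 = Z


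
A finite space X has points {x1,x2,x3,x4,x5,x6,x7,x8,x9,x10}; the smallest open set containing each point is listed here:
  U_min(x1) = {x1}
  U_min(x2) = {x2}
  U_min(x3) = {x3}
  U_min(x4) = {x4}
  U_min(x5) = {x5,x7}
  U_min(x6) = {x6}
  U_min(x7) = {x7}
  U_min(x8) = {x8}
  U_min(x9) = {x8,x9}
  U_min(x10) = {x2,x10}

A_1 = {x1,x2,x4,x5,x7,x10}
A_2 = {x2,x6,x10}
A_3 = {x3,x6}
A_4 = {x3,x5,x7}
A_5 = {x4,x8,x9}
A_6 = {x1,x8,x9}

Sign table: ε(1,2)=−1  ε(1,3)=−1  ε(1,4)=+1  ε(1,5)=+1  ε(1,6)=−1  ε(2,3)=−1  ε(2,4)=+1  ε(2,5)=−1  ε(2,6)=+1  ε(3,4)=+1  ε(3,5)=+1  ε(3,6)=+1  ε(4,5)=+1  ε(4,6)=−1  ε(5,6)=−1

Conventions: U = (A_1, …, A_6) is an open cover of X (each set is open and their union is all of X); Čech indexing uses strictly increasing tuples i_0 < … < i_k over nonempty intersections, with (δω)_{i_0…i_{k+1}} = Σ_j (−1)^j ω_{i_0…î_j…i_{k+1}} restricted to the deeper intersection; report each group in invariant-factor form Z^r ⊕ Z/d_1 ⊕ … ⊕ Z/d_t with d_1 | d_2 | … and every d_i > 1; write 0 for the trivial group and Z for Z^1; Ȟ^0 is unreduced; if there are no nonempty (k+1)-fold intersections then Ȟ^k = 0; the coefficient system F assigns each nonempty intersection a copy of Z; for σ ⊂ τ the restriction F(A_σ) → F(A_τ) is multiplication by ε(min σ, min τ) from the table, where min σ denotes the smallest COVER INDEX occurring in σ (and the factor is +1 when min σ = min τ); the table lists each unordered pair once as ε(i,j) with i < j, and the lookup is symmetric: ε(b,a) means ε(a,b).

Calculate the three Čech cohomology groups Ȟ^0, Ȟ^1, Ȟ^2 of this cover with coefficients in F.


nerve simplices:
  A12={x2,x10} A14={x5,x7} A15={x4} A16={x1} A23={x6} A34={x3} A56={x8,x9}
C dims 6,7; δ0: rk 5, SNF 1^5
degree 0: 6−5−0 = 1 → Ȟ^0 ≅ Z
degree 1: 7−0−5 = 2 → Ȟ^1 ≅ Z^2
degree 2: 0−0−0 = 0 → Ȟ^2 ≅ 0

Ȟ^0 ≅ Z; Ȟ^1 ≅ Z^2; Ȟ^2 ≅ 0


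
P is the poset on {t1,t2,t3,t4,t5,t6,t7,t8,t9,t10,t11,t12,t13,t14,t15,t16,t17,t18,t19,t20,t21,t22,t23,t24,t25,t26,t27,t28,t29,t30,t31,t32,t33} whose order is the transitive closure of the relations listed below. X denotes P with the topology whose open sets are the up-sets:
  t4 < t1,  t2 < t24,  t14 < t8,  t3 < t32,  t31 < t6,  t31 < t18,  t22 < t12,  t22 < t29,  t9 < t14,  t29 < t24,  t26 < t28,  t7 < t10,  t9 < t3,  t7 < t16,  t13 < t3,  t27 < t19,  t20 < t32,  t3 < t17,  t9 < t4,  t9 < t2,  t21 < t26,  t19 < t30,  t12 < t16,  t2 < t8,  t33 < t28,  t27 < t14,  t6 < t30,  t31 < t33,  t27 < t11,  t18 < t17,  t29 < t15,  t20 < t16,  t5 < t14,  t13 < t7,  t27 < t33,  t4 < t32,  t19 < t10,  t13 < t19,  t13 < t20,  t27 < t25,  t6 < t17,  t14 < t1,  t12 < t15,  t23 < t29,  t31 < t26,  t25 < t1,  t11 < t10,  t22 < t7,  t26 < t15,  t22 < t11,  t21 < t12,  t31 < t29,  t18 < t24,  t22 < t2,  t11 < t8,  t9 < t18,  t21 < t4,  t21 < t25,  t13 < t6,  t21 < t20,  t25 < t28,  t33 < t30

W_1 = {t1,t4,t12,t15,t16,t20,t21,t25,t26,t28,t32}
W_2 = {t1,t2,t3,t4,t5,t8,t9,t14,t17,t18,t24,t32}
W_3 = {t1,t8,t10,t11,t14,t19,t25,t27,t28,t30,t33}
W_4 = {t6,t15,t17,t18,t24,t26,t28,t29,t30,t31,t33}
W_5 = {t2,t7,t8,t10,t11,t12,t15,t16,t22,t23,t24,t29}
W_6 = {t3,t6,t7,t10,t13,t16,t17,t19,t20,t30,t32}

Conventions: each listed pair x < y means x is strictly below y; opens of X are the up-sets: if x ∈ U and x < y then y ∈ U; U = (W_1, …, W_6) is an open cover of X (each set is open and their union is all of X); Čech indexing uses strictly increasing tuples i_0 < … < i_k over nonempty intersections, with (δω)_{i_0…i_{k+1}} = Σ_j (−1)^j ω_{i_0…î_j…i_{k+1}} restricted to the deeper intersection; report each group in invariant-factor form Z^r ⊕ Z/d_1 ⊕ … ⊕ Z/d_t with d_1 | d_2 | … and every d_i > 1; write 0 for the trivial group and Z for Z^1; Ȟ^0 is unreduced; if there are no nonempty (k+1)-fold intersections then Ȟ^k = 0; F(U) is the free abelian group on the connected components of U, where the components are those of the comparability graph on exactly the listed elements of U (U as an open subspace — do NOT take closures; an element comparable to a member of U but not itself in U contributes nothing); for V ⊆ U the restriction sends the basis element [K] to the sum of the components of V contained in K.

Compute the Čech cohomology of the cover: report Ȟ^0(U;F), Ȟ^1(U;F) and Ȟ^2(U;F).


intersection data:
  W12={t1,t4,t32} W13={t1,t25,t28} W14={t15,t26,t28} W15={t12,t15,t16} W16={t16,t20,t32} W23={t1,t8,t14} W24={t17,t18,t24} W25={t2,t8,t24} W26={t3,t17,t32} W34={t28,t30,t33} W35={t8,t10,t11} W36={t10,t19,t30} W45={t15,t24,t29} W46={t6,t17,t30} W56={t7,t10,t16}
  W123={t1} W126={t32} W134={t28} W145={t15} W156={t16} W235={t8} W245={t24} W246={t17} W346={t30} W356={t10}
components per intersection:
  W1: {t1,t4,t12,t15,t16,t20,t21,t25,t26,t28,t32}
  W2: {t1,t2,t3,t4,t5,t8,t9,t14,t17,t18,t24,t32}
  W3: {t1,t8,t10,t11,t14,t19,t25,t27,t28,t30,t33}
  W4: {t6,t15,t17,t18,t24,t26,t28,t29,t30,t31,t33}
  W5: {t2,t7,t8,t10,t11,t12,t15,t16,t22,t23,t24,t29}
  W6: {t3,t6,t7,t10,t13,t16,t17,t19,t20,t30,t32}
  W12: {t1,t4,t32}
  W13: {t1,t25,t28}
  W14: {t15,t26,t28}
  W15: {t12,t15,t16}
  W16: {t16,t20,t32}
  W23: {t1,t8,t14}
  W24: {t17,t18,t24}
  W25: {t2,t8,t24}
  W26: {t3,t17,t32}
  W34: {t28,t30,t33}
  W35: {t8,t10,t11}
  W36: {t10,t19,t30}
  W45: {t15,t24,t29}
  W46: {t6,t17,t30}
  W56: {t7,t10,t16}
  W123: {t1}
  W126: {t32}
  W134: {t28}
  W145: {t15}
  W156: {t16}
  W235: {t8}
  W245: {t24}
  W246: {t17}
  W346: {t30}
  W356: {t10}
C dims 6,15,10; δ0: rk 5, SNF 1^5; δ1: rk 10, SNF 1^9·2
Ȟ^0 = (6 − 5) − 0 = 1, so Ȟ^0 ≅ Z
Ȟ^1 = (15 − 10) − 5 = 0, so Ȟ^1 ≅ 0
Ȟ^2 = (10 − 0) − 10 = 0 plus torsion [2], so Ȟ^2 ≅ Z/2

Ȟ^0 ≅ Z, Ȟ^1 ≅ 0, Ȟ^2 ≅ Z/2


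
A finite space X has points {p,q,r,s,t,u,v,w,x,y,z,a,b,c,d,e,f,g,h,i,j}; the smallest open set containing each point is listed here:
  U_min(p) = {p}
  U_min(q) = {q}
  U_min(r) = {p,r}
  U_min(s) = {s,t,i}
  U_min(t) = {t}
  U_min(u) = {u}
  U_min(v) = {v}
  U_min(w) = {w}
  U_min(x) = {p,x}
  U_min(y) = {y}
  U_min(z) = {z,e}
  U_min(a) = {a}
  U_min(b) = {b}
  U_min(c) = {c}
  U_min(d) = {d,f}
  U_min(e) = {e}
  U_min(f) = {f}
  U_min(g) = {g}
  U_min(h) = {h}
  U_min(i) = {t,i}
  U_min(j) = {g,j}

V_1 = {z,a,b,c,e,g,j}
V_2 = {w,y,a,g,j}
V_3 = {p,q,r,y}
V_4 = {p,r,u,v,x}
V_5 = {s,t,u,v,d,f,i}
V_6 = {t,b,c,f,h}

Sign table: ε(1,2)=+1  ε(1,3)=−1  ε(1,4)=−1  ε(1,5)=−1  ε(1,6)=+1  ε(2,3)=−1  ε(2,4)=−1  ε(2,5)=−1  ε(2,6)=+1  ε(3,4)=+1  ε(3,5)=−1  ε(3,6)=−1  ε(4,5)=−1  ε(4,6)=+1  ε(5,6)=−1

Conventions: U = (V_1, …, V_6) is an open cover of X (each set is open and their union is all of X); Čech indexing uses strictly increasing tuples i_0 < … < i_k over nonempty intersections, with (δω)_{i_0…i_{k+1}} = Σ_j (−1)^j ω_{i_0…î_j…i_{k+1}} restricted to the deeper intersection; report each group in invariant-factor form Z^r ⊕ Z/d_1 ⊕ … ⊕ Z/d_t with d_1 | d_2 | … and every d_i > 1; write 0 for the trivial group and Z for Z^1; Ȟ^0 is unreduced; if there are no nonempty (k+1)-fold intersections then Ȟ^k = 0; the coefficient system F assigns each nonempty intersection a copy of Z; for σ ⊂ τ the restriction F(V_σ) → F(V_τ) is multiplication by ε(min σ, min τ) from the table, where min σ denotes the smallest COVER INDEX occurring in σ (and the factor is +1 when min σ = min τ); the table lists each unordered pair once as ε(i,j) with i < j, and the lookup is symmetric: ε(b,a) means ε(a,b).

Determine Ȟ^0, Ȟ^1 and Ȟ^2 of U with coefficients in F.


nonempty intersections:
  V12={a,g,j} V16={b,c} V23={y} V34={p,r} V45={u,v} V56={t,f}
C dims 6,6; δ0: rk 6, SNF 1^5·2
Ȟ^0: (6−6)−0=0 ⇒ 0
Ȟ^1: (6−0)−6=0 plus torsion [2] ⇒ Z/2
Ȟ^2: (0−0)−0=0 ⇒ 0

Ȟ^0 = 0, Ȟ^1 = Z/2 and Ȟ^2 = 0


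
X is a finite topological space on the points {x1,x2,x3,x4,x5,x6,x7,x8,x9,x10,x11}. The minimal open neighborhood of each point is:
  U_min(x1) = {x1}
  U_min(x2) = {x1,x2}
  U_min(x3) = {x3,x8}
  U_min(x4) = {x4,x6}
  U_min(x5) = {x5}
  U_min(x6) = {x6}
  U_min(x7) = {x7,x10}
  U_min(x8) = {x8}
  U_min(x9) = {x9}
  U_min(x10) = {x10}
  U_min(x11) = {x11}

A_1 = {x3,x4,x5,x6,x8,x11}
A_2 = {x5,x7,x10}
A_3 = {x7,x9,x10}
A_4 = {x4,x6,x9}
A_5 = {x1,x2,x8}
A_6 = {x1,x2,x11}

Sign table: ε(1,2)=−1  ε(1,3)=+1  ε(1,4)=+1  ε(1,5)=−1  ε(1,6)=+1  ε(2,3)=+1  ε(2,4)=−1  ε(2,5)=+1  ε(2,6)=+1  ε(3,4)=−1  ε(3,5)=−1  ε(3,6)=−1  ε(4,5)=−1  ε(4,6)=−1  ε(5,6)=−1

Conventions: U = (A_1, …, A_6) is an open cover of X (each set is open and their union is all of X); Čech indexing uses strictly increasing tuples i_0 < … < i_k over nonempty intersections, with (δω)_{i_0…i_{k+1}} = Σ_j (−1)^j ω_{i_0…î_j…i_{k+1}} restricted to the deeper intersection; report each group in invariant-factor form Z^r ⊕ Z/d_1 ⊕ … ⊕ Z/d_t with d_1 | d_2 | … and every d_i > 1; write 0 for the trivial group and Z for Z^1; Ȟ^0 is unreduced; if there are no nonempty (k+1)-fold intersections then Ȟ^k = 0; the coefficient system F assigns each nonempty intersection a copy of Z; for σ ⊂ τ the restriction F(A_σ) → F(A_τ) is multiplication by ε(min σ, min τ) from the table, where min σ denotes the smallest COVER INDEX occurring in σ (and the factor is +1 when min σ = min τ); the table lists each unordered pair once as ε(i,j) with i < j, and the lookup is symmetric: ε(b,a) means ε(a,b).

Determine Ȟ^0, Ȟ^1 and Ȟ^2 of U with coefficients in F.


nonempty intersections:
  A12={x5} A14={x4,x6} A15={x8} A16={x11} A23={x7,x10} A34={x9} A56={x1,x2}
C dims 6,7; δ0: rk 5, SNF 1^5
Ȟ^0: (6−5)−0=1 ⇒ Z
Ȟ^1: (7−0)−5=2 ⇒ Z^2
Ȟ^2: (0−0)−0=0 ⇒ 0

Ȟ^0 ≅ Z; Ȟ^1 ≅ Z^2; Ȟ^2 ≅ 0


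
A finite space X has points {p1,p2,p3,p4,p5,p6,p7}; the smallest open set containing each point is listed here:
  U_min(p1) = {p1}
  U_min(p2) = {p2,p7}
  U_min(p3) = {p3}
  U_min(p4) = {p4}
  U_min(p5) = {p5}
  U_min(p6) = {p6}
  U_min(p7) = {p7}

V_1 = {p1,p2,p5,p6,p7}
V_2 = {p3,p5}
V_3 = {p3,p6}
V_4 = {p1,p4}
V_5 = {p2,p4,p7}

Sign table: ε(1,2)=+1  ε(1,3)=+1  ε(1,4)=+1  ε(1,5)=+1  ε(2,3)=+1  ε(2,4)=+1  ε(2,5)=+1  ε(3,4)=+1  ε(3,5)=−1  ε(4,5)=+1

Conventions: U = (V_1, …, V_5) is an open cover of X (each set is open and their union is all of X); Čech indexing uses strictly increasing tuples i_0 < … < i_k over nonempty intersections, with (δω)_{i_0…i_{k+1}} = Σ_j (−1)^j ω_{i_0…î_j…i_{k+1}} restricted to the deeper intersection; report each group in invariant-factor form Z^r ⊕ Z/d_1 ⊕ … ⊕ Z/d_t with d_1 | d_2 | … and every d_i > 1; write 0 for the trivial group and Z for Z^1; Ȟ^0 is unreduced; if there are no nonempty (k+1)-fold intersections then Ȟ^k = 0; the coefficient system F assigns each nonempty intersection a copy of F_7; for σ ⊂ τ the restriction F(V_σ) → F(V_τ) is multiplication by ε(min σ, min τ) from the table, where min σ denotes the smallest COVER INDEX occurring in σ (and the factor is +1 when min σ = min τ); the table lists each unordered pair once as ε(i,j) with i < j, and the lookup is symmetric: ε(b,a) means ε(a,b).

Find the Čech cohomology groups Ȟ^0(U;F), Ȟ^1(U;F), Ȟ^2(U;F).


nerve of the cover:
  V12={p5} V13={p6} V14={p1} V15={p2,p7} V23={p3} V45={p4}
C dims 5,6; δ0: rk_F7 4
Ȟ^0 = (5 − 4) − 0 = 1, so Ȟ^0 ≅ Z/7
Ȟ^1 = (6 − 0) − 4 = 2, so Ȟ^1 ≅ Z/7 ⊕ Z/7
Ȟ^2 = (0 − 0) − 0 = 0, so Ȟ^2 ≅ 0

Ȟ^0 = Z/7, Ȟ^1 = Z/7 ⊕ Z/7, Ȟ^2 = 0


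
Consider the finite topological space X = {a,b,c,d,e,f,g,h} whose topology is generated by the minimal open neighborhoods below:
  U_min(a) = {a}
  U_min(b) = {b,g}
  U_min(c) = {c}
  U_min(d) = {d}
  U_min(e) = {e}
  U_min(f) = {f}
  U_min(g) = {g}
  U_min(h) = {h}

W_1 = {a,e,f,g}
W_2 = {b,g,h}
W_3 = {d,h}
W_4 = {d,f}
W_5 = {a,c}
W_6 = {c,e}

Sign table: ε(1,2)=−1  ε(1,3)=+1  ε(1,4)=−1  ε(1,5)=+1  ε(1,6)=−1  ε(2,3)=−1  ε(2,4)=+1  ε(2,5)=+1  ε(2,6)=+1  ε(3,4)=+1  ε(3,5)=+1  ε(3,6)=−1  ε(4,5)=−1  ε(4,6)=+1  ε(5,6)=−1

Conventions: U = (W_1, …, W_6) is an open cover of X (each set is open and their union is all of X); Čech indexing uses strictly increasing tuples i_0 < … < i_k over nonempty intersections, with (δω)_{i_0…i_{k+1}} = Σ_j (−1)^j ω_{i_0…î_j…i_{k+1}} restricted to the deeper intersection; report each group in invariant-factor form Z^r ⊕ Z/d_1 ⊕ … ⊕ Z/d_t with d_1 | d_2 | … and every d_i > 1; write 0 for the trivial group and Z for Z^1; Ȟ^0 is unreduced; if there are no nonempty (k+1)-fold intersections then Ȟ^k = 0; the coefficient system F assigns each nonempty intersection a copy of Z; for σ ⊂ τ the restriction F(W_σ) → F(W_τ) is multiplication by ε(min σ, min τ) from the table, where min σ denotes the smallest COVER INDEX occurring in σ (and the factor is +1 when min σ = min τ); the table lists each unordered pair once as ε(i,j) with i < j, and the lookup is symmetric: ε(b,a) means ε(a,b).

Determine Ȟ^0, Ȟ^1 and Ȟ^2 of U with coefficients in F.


Ȟ^0 = 0,  Ȟ^1 = Z ⊕ Z/2,  Ȟ^2 = 0

nonempty overlaps:
  W12={g} W14={f} W15={a} W16={e} W23={h} W34={d} W56={c}
C dims 6,7; δ0: rk 6, SNF 1^5·2
degree 0: 6−6−0 = 0 → Ȟ^0 ≅ 0
degree 1: 7−0−6 = 1 plus torsion [2] → Ȟ^1 ≅ Z ⊕ Z/2
degree 2: 0−0−0 = 0 → Ȟ^2 ≅ 0


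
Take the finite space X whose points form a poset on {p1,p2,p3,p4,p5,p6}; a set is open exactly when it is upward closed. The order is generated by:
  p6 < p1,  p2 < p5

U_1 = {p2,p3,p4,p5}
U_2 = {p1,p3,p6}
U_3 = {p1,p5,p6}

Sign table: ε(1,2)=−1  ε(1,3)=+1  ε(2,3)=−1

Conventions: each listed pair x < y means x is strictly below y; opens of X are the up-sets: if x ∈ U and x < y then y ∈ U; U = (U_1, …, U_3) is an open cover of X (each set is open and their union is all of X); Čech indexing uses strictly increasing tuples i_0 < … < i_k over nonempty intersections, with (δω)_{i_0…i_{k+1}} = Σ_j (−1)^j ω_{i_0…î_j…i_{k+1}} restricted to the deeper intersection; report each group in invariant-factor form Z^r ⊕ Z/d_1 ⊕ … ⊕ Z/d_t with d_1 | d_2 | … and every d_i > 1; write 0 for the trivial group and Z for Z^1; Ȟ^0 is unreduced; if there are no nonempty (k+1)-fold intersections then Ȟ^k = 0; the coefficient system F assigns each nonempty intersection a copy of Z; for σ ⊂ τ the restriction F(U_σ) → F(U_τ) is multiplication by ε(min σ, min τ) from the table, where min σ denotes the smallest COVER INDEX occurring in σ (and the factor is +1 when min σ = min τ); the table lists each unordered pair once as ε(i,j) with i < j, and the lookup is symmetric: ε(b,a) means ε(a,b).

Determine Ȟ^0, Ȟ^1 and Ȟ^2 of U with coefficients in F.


nonempty overlaps:
  U12={p3} U13={p5} U23={p1,p6}
C dims 3,3; δ0: rk 2, SNF 1^2
degree 0: 3−2−0 = 1 → Ȟ^0 ≅ Z
degree 1: 3−0−2 = 1 → Ȟ^1 ≅ Z
degree 2: 0−0−0 = 0 → Ȟ^2 ≅ 0

Ȟ^0 ≅ Z,  Ȟ^1 ≅ Z,  Ȟ^2 ≅ 0


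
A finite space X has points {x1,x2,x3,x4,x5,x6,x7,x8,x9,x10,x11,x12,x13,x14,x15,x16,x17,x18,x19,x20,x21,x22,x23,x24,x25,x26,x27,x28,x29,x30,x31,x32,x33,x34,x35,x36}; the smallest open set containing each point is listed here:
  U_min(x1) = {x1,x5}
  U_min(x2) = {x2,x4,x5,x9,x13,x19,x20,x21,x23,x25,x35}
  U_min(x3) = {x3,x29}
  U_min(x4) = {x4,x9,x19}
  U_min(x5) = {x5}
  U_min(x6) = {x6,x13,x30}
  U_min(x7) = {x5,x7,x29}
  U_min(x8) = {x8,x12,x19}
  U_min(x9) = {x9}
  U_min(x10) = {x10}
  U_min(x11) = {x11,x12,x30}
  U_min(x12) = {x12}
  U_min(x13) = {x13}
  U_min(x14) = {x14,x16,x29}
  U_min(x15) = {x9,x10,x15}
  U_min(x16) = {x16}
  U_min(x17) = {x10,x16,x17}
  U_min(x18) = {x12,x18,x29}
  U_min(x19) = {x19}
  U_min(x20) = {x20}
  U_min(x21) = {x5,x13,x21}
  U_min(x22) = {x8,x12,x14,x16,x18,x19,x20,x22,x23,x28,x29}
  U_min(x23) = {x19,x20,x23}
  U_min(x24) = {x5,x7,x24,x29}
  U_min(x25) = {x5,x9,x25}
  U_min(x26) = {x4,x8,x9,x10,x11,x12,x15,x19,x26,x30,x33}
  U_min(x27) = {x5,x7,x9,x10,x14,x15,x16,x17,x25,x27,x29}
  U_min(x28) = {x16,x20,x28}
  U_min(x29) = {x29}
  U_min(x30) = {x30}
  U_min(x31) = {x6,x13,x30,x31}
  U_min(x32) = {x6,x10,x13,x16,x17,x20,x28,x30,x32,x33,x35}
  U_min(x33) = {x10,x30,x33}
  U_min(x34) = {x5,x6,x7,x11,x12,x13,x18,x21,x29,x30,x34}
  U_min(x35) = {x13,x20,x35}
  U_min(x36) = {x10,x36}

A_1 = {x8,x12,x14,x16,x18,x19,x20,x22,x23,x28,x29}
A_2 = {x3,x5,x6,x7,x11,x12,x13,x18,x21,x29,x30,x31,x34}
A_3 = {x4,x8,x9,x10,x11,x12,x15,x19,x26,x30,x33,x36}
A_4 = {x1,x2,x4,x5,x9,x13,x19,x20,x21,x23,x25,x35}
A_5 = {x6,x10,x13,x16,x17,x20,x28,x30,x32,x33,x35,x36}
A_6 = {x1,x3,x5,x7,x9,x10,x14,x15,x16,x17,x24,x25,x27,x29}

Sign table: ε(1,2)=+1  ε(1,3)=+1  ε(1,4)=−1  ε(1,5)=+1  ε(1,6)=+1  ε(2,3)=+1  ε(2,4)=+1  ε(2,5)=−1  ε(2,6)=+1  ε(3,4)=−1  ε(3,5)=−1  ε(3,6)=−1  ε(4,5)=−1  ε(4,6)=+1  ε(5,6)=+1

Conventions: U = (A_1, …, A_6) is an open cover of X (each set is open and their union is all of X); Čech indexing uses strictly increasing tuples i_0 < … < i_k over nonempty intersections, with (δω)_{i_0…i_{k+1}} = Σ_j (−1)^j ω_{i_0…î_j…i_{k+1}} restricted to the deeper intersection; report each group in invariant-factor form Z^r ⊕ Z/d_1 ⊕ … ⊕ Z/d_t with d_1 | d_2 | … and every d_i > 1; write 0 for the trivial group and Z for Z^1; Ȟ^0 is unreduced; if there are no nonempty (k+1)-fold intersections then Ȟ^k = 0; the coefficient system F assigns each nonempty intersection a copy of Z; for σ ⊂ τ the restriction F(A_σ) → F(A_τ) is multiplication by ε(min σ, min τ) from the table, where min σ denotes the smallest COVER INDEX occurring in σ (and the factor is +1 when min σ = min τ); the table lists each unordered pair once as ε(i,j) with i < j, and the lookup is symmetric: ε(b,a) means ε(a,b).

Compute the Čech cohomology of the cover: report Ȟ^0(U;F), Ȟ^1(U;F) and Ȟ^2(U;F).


intersection data:
  A12={x12,x18,x29} A13={x8,x12,x19} A14={x19,x20,x23} A15={x16,x20,x28} A16={x14,x16,x29} A23={x11,x12,x30} A24={x5,x13,x21} A25={x6,x13,x30} A26={x3,x5,x7,x29} A34={x4,x9,x19} A35={x10,x30,x33,x36} A36={x9,x10,x15} A45={x13,x20,x35} A46={x1,x5,x9,x25} A56={x10,x16,x17}
  A123={x12} A126={x29} A134={x19} A145={x20} A156={x16} A235={x30} A245={x13} A246={x5} A346={x9} A356={x10}
C dims 6,15,10; δ0: rk 6, SNF 1^5·2; δ1: rk 9, SNF 1^9
Ȟ^0 = (6 − 6) − 0 = 0, so Ȟ^0 ≅ 0
Ȟ^1 = (15 − 9) − 6 = 0 plus torsion [2], so Ȟ^1 ≅ Z/2
Ȟ^2 = (10 − 0) − 9 = 1, so Ȟ^2 ≅ Z

Ȟ^0 ≅ 0; Ȟ^1 ≅ Z/2; Ȟ^2 ≅ Z


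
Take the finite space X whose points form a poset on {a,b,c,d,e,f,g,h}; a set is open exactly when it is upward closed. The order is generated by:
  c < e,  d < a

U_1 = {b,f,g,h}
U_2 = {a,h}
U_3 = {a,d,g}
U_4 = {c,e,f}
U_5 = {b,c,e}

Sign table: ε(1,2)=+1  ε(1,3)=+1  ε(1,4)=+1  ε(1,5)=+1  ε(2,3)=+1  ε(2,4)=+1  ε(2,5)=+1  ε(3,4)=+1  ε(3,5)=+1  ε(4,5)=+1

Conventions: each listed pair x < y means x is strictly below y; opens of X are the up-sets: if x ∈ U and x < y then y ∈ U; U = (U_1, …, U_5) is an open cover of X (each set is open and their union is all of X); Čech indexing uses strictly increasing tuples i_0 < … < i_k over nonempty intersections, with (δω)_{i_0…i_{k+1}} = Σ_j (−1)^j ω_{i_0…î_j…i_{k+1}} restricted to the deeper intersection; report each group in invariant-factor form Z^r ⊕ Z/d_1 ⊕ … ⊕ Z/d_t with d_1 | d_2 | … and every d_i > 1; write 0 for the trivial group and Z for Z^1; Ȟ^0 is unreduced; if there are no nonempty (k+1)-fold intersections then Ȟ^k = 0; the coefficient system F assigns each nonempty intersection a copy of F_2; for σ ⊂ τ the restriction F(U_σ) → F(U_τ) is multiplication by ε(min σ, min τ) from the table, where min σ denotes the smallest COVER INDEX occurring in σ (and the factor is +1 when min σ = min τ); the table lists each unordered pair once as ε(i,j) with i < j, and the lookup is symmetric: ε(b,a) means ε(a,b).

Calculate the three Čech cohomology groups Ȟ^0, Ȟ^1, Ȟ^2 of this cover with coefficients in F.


cover nerve:
  U12={h} U13={g} U14={f} U15={b} U23={a} U45={c,e}
C dims 5,6; δ0: rk_F2 4
Ȟ^0: (5−4)−0=1 ⇒ Z/2
Ȟ^1: (6−0)−4=2 ⇒ Z/2 ⊕ Z/2
Ȟ^2: (0−0)−0=0 ⇒ 0

Ȟ^0 ≅ Z/2,  Ȟ^1 ≅ Z/2 ⊕ Z/2,  Ȟ^2 ≅ 0


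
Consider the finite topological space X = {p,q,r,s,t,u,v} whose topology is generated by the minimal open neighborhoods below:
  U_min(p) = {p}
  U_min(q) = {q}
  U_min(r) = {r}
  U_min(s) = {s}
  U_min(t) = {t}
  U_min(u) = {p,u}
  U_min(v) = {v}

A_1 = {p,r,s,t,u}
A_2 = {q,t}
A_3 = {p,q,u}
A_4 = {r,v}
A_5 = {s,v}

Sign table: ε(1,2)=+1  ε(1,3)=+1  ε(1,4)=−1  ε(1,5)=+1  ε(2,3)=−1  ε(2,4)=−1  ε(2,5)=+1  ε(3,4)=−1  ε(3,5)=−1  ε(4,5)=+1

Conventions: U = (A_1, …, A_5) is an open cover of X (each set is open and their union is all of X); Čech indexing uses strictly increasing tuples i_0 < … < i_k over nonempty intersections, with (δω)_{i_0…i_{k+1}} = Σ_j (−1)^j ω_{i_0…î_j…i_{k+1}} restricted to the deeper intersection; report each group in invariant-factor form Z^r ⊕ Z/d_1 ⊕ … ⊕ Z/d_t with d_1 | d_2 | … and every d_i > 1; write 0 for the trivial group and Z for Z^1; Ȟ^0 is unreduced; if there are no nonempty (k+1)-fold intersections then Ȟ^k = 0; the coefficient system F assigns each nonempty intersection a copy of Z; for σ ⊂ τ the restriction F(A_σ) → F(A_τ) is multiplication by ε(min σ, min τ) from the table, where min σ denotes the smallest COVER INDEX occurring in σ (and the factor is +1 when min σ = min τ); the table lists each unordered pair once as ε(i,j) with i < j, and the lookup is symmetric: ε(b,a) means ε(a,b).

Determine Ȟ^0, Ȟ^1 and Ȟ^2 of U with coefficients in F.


Ȟ^0 = 0, Ȟ^1 = Z ⊕ Z/2 and Ȟ^2 = 0

nerve of the cover:
  A12={t} A13={p,u} A14={r} A15={s} A23={q} A45={v}
C dims 5,6; δ0: rk 5, SNF 1^4·2
Ȟ^0 = (5 − 5) − 0 = 0, so Ȟ^0 ≅ 0
Ȟ^1 = (6 − 0) − 5 = 1 plus torsion [2], so Ȟ^1 ≅ Z ⊕ Z/2
Ȟ^2 = (0 − 0) − 0 = 0, so Ȟ^2 ≅ 0
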